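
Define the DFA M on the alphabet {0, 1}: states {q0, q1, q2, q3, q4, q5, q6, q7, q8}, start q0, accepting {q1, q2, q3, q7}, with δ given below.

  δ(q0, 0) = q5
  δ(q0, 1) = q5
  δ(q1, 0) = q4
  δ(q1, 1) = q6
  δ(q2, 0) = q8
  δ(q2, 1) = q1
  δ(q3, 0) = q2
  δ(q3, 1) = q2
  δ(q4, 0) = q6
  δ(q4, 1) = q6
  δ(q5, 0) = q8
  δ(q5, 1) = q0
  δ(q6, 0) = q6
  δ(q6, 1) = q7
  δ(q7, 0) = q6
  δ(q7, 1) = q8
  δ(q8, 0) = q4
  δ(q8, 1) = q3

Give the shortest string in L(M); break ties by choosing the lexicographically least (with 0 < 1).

A breadth-first search from q0 reaches an accepting state first via the path q0 → q5 → q8 → q3 on input 001.
No string of length < 3 is accepted (BFS exhausts all shorter strings without reaching an accepting state), and 001 is the lexicographically least accepting string of length 3.

001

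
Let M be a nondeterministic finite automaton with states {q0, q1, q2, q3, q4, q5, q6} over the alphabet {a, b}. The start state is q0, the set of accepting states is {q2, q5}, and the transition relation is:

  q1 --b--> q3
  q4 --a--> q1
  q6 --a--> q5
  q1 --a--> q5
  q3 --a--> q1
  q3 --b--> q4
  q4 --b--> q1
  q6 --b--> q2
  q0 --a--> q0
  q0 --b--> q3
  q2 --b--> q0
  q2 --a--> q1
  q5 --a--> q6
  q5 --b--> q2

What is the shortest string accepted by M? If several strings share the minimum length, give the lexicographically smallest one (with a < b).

A breadth-first search from q0 reaches an accepting state first via the path q0 → q3 → q1 → q5 on input baa.
No string of length < 3 is accepted (BFS exhausts all shorter strings without reaching an accepting state), and baa is the lexicographically least accepting string of length 3.

baa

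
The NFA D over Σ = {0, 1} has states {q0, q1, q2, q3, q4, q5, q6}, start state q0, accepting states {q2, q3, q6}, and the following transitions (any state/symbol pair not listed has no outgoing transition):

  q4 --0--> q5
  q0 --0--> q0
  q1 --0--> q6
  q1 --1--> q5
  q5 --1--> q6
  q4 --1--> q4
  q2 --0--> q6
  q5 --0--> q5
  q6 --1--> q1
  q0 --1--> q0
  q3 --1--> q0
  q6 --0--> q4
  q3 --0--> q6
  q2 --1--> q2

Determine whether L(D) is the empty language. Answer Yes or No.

Yes

The states reachable from the start state are {q0}.
None of the accepting states {q2, q3, q6} is reachable, so no string is accepted and L(D) = ∅.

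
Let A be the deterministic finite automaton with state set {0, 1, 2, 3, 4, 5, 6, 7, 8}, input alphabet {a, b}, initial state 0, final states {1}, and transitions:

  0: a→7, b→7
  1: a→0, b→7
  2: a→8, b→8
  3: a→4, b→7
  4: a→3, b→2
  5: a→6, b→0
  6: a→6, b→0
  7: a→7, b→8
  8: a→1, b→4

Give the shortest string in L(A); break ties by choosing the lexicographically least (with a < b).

A breadth-first search from 0 reaches an accepting state first via the path 0 → 7 → 8 → 1 on input aba.
No string of length < 3 is accepted (BFS exhausts all shorter strings without reaching an accepting state), and aba is the lexicographically least accepting string of length 3.

aba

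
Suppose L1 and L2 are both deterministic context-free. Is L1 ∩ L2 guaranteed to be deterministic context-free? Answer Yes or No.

DCFLs are closed under complement (normalise the DPDA to read all of its input, then flip the verdict). If they were also closed under intersection, De Morgan would make them closed under union; but {aⁿbⁿ : n≥0} and {aⁿb²ⁿ : n≥0} are DCFLs (push the a's; pop one per b, respectively one per two b's) whose union no deterministic PDA accepts: a DPDA for it would have a single run on aⁿb²ⁿ, accepting after the prefix aⁿbⁿ and accepting again after n more b's; an ordinary PDA that simulates it on a's and b's and, at any moment when it is accepting, may switch to reading only a fresh letter c while feeding each c to the simulation as a b, would accept aⁱbʲcᵏ (k≥1) exactly when both aⁱbʲ and aⁱbʲ⁺ᵏ are in the language, i.e. its language intersected with the regular set a*b*c⁺ would be exactly {aⁿbⁿcⁿ : n≥1} — impossible, since context-free languages are closed under intersection with regular sets and {aⁿbⁿcⁿ} is not context-free.

No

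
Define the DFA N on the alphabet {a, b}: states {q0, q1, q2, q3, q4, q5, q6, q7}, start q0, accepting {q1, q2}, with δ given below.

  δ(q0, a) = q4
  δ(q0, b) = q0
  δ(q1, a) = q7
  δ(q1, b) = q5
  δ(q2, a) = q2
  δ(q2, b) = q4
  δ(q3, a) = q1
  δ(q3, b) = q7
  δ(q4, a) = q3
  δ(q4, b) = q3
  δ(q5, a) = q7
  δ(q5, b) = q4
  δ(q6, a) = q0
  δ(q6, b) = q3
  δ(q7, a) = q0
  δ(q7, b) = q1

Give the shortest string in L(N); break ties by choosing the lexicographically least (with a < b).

aaa

A breadth-first search from q0 reaches an accepting state first via the path q0 → q4 → q3 → q1 on input aaa.
No string of length < 3 is accepted (BFS exhausts all shorter strings without reaching an accepting state), and aaa is the lexicographically least accepting string of length 3.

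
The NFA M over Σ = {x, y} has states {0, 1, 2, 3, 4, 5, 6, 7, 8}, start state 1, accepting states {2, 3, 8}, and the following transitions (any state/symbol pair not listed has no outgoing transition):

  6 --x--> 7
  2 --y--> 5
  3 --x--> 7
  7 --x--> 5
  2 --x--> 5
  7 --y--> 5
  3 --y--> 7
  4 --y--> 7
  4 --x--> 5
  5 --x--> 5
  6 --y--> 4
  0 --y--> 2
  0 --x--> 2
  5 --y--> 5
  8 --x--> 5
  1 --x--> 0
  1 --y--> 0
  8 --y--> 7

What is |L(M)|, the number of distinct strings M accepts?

The useful subgraph on states {0, 1, 2} is acyclic, so L(M) is finite; the longest accepting path visits 3 useful states, giving maximum string length 2.
Counting accepting paths from 1 by length: 4 of length 2. Total 4.

4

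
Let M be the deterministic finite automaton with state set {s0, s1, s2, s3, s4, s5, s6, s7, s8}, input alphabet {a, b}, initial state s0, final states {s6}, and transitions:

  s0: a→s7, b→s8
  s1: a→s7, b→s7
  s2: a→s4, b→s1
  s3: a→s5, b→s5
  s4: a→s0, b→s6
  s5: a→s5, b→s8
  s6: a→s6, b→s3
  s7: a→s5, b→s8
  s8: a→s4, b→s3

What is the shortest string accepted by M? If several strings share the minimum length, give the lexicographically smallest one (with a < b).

A breadth-first search from s0 reaches an accepting state first via the path s0 → s8 → s4 → s6 on input bab.
No string of length < 3 is accepted (BFS exhausts all shorter strings without reaching an accepting state), and bab is the lexicographically least accepting string of length 3.

bab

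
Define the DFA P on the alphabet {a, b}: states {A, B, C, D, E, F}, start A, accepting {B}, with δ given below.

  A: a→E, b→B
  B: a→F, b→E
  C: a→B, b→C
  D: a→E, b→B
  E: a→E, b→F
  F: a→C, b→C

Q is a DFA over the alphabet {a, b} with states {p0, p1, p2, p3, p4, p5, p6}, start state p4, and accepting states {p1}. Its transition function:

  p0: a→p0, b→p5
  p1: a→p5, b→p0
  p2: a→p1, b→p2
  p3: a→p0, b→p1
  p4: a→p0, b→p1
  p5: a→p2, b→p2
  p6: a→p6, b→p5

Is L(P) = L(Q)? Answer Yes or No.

Exploring the product automaton P × Q from the start pair (A, p4), following both machines on each input symbol, reaches 5 state pairs: (A, p4), (E, p0), (B, p1), (F, p5), (C, p2).
P accepts in {B} and Q accepts in {p1}. In every reachable pair the two components are either both accepting — (B, p1) — or both non-accepting, so no string is accepted by exactly one of the machines: L(P) \ L(Q) and L(Q) \ L(P) are both empty.
Hence every string is accepted by P iff it is accepted by Q, and the two languages coincide.

Yes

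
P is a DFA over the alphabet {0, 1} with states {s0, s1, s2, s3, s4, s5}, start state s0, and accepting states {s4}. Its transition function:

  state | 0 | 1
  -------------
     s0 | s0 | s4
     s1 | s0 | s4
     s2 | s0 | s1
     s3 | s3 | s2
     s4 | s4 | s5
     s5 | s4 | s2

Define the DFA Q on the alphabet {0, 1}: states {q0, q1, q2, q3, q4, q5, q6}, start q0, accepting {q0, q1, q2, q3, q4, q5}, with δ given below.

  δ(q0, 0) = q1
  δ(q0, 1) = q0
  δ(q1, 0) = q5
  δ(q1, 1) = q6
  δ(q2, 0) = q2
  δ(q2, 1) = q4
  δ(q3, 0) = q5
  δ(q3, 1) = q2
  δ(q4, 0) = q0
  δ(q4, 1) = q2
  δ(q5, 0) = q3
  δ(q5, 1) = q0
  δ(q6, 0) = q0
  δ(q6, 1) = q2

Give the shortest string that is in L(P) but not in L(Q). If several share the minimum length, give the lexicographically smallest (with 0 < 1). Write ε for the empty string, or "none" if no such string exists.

01

The string 01 is accepted by P but not by Q.
No shorter string lies in the difference, and 01 is the lexicographically first length-2 string in L(P) \ L(Q).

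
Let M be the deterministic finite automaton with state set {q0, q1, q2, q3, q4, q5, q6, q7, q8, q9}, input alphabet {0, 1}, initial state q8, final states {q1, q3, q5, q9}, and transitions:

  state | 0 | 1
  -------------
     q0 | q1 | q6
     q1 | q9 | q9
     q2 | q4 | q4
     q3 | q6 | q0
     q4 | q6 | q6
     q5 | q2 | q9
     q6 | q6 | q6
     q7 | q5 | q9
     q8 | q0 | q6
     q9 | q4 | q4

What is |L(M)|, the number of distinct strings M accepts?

The useful subgraph on states {q0, q1, q8, q9} is acyclic, so L(M) is finite; the longest accepting path visits 4 useful states, giving maximum string length 3.
Counting accepting paths from q8 by length: 1 of length 2, 2 of length 3. Total 3.

3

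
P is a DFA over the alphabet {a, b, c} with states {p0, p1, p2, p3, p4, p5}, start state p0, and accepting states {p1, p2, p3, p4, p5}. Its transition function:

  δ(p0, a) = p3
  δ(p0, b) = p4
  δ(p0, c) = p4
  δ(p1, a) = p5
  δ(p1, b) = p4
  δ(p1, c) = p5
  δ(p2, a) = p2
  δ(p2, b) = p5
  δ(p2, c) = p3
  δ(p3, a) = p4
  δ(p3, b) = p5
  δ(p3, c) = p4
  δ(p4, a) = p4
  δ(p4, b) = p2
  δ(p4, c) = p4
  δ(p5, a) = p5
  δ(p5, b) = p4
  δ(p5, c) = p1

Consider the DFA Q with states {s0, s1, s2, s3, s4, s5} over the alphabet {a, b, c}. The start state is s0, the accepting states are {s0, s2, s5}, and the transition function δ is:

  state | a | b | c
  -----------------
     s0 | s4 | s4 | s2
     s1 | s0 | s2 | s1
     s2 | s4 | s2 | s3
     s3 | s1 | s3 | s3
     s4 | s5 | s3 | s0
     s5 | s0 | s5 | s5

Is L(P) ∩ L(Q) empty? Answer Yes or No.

No

The string c is accepted by both P and Q.
Hence L(P) ∩ L(Q) ≠ ∅.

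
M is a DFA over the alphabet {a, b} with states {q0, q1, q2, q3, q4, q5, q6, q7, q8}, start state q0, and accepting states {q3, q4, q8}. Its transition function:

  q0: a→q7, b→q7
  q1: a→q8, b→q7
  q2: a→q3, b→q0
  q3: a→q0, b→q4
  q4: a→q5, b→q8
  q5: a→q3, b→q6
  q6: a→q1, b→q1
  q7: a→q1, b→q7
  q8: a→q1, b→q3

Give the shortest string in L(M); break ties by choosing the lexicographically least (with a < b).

aaa

A breadth-first search from q0 reaches an accepting state first via the path q0 → q7 → q1 → q8 on input aaa.
No string of length < 3 is accepted (BFS exhausts all shorter strings without reaching an accepting state), and aaa is the lexicographically least accepting string of length 3.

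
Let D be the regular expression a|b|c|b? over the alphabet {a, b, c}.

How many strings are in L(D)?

4

The expression has no Kleene star, so L(D) is finite. Expanding the alternatives gives {ε, a, b, c}.
That is 1 of length 0, 3 of length 1: 4 strings in all.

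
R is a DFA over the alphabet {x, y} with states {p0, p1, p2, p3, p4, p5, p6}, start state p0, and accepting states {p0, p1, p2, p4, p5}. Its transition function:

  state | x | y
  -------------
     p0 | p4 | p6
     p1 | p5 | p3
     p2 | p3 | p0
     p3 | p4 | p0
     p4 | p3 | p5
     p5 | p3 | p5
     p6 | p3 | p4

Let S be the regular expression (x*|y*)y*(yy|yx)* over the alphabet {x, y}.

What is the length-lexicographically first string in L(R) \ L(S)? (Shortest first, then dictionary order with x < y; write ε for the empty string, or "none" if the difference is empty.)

yxx

The string yxx is accepted by R but not by S.
No shorter string lies in the difference, and yxx is the lexicographically first length-3 string in L(R) \ L(S).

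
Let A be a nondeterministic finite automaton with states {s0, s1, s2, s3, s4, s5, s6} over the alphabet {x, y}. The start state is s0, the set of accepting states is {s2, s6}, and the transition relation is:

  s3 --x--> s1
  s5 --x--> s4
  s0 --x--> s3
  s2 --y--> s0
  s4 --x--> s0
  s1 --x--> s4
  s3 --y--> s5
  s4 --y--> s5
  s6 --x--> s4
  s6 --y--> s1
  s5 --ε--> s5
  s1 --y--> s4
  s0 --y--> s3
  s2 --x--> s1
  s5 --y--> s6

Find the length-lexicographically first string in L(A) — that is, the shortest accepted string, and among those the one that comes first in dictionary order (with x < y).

xyy

A breadth-first search from s0 reaches an accepting state first via the path s0 → s3 → s5 → s6 on input xyy.
No string of length < 3 is accepted (BFS exhausts all shorter strings without reaching an accepting state), and xyy is the lexicographically least accepting string of length 3.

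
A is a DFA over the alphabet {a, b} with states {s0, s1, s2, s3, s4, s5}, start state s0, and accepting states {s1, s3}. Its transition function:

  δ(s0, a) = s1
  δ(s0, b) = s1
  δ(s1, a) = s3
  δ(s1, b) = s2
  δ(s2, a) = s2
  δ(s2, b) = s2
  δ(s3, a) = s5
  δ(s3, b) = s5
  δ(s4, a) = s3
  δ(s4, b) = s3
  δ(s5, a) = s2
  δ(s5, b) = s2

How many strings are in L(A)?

The useful subgraph on states {s0, s1, s3} is acyclic, so L(A) is finite; the longest accepting path visits 3 useful states, giving maximum string length 2.
Counting accepting paths from s0 by length: 2 of length 1, 2 of length 2. Total 4.

4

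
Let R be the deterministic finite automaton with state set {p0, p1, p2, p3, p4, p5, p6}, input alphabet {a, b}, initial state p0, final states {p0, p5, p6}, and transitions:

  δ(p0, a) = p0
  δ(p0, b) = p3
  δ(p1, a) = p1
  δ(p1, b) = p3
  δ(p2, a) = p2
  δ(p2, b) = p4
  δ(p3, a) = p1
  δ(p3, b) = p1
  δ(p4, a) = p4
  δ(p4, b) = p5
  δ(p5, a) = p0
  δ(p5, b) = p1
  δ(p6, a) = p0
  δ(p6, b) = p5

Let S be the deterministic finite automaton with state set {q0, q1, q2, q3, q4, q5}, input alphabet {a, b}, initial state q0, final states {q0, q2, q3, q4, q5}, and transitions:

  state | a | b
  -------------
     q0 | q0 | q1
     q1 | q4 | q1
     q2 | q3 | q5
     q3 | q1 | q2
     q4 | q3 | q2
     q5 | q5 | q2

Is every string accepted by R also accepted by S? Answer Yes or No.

Exploring the product automaton R × S from the start pair (p0, q0), following both machines on each input symbol, reaches 7 state pairs: (p0, q0), (p3, q1), (p1, q4), (p1, q1), (p1, q3), (p3, q2), (p1, q5).
R accepts in {p0, p5, p6} and S accepts in {q0, q2, q3, q4, q5}. The reachable pairs whose R-component is accepting are (p0, q0); in each of them the S-component is accepting too, so the product for L(R) \ L(S) (R-component accepting, S-component rejecting) has no reachable accepting pair and the difference is empty.
Hence every string in L(R) is also in L(S).

Yes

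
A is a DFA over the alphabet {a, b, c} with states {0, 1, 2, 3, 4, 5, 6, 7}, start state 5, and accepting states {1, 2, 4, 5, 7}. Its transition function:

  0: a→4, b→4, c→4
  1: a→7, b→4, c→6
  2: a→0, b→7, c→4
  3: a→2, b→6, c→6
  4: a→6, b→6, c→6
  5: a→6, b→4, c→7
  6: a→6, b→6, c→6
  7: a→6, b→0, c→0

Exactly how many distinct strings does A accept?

The useful subgraph on states {0, 4, 5, 7} is acyclic, so L(A) is finite; the longest accepting path visits 4 useful states, giving maximum string length 3.
Counting accepting paths from 5 by length: 1 of length 0, 2 of length 1, 6 of length 3. Total 9.

9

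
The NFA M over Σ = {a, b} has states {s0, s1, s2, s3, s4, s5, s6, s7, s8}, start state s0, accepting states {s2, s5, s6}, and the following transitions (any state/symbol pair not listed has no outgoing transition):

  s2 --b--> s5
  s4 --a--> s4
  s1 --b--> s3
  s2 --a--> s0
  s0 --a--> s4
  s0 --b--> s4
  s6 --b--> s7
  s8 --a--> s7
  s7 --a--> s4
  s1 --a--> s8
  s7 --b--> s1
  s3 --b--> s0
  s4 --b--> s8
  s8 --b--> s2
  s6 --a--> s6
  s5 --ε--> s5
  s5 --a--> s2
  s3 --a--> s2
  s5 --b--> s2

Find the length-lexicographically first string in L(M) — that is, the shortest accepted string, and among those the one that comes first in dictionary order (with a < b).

abb

A breadth-first search from s0 reaches an accepting state first via the path s0 → s4 → s8 → s2 on input abb.
No string of length < 3 is accepted (BFS exhausts all shorter strings without reaching an accepting state), and abb is the lexicographically least accepting string of length 3.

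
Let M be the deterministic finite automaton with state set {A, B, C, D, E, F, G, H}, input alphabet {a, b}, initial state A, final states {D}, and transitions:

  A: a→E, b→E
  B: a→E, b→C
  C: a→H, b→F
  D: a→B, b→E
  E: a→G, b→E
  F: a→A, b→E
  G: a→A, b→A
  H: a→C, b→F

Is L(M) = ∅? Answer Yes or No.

Yes

The states reachable from the start state are {A, E, G}.
None of the accepting states {D} is reachable, so no string is accepted and L(M) = ∅.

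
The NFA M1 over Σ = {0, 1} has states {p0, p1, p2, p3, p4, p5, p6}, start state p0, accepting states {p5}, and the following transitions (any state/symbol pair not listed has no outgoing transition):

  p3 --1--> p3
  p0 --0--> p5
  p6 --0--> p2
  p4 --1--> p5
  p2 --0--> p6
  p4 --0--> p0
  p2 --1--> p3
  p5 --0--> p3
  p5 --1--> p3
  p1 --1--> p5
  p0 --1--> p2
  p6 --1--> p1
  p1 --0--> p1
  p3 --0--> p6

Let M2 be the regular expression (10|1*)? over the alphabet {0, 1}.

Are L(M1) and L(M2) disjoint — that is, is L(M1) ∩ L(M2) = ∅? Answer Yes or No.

Converting the expression M2 to a DFA (subset construction, then merging equivalent states) gives the minimal DFA with states {r0, r1, r2, r3, r4}, start state r0, accepting states {r0, r2, r3, r4} and transitions r0: 0→r1, 1→r2; r1: 0→r1, 1→r1; r2: 0→r3, 1→r4; r3: 0→r1, 1→r1; r4: 0→r1, 1→r4.
Exploring the product automaton M1 × M2 from the start pair (p0, r0), following both machines on each input symbol, reaches 9 state pairs: (p0, r0), (p5, r1), (p2, r2), (p3, r1), (p6, r3), (p3, r4), (p6, r1), (p2, r1), (p1, r1).
M1 accepts in {p5} and M2 accepts in {r0, r2, r3, r4}; no reachable pair has both components accepting, so no string drives both machines to acceptance simultaneously and L(M1) ∩ L(M2) = ∅.
So no string is accepted by both, and the intersection is empty.

Yes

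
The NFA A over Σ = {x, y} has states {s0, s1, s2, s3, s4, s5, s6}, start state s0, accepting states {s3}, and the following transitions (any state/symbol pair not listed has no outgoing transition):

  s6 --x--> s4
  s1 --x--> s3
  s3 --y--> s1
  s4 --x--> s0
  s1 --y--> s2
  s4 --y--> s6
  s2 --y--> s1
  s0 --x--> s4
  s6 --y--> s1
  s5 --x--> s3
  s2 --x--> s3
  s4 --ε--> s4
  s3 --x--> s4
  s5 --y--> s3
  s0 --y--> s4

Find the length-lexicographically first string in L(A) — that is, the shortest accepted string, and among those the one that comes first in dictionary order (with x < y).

A breadth-first search from s0 reaches an accepting state first via the path s0 → s4 → s6 → s1 → s3 on input xyyx.
No string of length < 4 is accepted (BFS exhausts all shorter strings without reaching an accepting state), and xyyx is the lexicographically least accepting string of length 4.

xyyx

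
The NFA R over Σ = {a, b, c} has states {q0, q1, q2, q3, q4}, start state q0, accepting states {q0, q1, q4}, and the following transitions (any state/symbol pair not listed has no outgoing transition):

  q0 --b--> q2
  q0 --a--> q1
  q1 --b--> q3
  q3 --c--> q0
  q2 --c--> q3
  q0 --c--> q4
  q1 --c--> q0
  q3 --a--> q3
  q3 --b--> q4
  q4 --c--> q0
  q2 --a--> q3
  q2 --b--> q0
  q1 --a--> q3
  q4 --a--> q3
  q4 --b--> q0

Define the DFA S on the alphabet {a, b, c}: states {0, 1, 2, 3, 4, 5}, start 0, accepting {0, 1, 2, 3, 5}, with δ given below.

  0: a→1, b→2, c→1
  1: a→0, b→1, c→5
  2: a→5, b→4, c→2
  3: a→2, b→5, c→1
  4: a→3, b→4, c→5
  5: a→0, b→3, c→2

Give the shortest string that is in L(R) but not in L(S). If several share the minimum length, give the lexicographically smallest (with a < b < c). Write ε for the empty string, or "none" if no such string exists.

bb

The string bb is accepted by R but not by S.
No shorter string lies in the difference, and bb is the lexicographically first length-2 string in L(R) \ L(S).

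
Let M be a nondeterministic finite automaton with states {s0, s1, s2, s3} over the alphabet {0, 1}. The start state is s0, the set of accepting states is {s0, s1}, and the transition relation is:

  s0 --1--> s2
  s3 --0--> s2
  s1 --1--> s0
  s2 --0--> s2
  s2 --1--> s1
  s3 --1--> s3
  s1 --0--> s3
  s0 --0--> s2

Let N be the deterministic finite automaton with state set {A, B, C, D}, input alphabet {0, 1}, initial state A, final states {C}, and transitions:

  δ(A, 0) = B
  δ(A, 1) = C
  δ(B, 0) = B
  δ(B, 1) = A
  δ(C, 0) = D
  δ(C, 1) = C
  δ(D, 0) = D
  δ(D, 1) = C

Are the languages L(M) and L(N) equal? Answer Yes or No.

No

The empty string ε is accepted by M but rejected by N.
So L(M) ≠ L(N).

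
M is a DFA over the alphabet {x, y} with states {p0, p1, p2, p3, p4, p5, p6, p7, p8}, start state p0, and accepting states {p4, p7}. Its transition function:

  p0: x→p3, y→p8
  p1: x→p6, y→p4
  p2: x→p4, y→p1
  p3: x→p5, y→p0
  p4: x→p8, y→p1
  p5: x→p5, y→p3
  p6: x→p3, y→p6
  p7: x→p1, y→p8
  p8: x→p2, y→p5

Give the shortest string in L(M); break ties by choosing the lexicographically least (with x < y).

yxx

A breadth-first search from p0 reaches an accepting state first via the path p0 → p8 → p2 → p4 on input yxx.
No string of length < 3 is accepted (BFS exhausts all shorter strings without reaching an accepting state), and yxx is the lexicographically least accepting string of length 3.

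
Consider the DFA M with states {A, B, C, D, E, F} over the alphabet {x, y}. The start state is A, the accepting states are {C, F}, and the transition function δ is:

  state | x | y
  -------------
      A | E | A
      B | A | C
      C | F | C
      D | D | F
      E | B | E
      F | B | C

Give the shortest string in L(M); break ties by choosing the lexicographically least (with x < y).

xxy

A breadth-first search from A reaches an accepting state first via the path A → E → B → C on input xxy.
No string of length < 3 is accepted (BFS exhausts all shorter strings without reaching an accepting state), and xxy is the lexicographically least accepting string of length 3.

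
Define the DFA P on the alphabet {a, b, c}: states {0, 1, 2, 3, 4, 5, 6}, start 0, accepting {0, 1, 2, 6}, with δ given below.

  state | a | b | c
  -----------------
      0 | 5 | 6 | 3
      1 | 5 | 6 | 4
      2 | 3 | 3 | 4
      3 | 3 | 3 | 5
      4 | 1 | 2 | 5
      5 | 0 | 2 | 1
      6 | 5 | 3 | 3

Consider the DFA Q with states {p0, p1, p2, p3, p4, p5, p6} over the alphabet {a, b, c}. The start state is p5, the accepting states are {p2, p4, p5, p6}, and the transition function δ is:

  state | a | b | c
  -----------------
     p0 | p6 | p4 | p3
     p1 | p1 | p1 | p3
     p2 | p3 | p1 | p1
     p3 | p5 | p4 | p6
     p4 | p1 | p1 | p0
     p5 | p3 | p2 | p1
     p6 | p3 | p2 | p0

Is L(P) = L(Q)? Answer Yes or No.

Exploring the product automaton P × Q from the start pair (0, p5), following both machines on each input symbol, reaches 7 state pairs: (0, p5), (5, p3), (6, p2), (3, p1), (2, p4), (1, p6), (4, p0).
P accepts in {0, 1, 2, 6} and Q accepts in {p2, p4, p5, p6}. In every reachable pair the two components are either both accepting — (0, p5), (6, p2), (2, p4), (1, p6) — or both non-accepting, so no string is accepted by exactly one of the machines: L(P) \ L(Q) and L(Q) \ L(P) are both empty.
Hence every string is accepted by P iff it is accepted by Q, and the two languages coincide.

Yes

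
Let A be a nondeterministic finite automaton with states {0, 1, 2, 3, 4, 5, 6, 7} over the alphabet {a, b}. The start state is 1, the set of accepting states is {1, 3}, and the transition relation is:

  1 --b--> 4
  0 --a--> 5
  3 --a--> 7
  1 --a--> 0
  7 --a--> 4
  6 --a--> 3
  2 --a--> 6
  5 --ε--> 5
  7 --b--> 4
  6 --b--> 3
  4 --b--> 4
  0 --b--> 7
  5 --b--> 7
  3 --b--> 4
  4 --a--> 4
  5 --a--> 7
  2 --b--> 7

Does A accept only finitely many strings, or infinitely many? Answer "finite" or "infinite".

finite

The useful states (reachable from 1 and able to reach an accepting state) are {1}.
Restricted to these states the transition graph has no cycle, so every accepting path has bounded length and L is finite.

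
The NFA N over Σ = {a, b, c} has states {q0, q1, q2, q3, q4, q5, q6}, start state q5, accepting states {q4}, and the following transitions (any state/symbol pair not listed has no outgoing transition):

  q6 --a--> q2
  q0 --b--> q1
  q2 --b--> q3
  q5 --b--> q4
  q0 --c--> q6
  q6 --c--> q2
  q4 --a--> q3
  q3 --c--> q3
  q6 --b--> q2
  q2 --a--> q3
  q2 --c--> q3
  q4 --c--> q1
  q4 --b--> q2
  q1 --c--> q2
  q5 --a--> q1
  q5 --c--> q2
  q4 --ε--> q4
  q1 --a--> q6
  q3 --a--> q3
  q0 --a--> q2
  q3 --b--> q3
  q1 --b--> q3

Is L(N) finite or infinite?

finite

The useful states (reachable from q5 and able to reach an accepting state) are {q4, q5}.
Restricted to these states the transition graph has no cycle, so every accepting path has bounded length and L is finite.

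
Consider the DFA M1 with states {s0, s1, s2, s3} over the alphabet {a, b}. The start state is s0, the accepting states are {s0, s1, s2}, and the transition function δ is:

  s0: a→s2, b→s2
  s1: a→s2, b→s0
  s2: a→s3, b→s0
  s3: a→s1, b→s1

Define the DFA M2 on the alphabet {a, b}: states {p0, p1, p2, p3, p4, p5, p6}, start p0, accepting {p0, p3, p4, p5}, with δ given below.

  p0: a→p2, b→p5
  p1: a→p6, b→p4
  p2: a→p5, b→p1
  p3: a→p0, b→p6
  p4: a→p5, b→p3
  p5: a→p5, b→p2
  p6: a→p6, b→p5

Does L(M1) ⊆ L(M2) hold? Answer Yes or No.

No

The string a is in L(M1) but not in L(M2).
So L(M1) ⊄ L(M2).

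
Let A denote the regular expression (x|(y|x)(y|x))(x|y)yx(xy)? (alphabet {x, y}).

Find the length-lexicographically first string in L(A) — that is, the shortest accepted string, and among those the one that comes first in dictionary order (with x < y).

By inspection of the expression, no string of length less than 4 matches, and xxyx is the lexicographically first match of length 4.

xxyx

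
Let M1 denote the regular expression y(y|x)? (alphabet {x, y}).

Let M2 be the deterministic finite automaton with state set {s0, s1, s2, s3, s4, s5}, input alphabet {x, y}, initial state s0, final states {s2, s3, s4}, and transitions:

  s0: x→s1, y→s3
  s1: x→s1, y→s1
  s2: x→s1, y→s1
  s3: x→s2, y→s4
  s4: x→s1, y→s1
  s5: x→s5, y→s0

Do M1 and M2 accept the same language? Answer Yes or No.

Converting the expression M1 to a DFA (subset construction, then merging equivalent states) gives the minimal DFA with states {r0, r1, r2, r3}, start state r0, accepting states {r2, r3} and transitions r0: x→r1, y→r2; r1: x→r1, y→r1; r2: x→r3, y→r3; r3: x→r1, y→r1.
Exploring the product automaton M1 × M2 from the start pair (r0, s0), following both machines on each input symbol, reaches 5 state pairs: (r0, s0), (r1, s1), (r2, s3), (r3, s2), (r3, s4).
M1 accepts in {r2, r3} and M2 accepts in {s2, s3, s4}. In every reachable pair the two components are either both accepting — (r2, s3), (r3, s2), (r3, s4) — or both non-accepting, so no string is accepted by exactly one of the machines: L(M1) \ L(M2) and L(M2) \ L(M1) are both empty.
Hence every string is accepted by M1 iff it is accepted by M2, and the two languages coincide.

Yes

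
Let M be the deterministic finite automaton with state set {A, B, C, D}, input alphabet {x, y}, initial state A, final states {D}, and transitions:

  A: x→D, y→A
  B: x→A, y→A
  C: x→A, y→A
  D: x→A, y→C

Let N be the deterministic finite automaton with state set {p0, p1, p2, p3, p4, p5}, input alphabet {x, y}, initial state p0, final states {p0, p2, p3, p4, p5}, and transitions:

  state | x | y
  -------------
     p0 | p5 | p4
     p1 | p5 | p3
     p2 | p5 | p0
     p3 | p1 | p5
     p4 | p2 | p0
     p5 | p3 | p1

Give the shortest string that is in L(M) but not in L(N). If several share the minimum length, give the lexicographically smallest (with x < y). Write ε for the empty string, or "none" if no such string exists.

The string xxx is accepted by M but not by N.
No shorter string lies in the difference, and xxx is the lexicographically first length-3 string in L(M) \ L(N).

xxx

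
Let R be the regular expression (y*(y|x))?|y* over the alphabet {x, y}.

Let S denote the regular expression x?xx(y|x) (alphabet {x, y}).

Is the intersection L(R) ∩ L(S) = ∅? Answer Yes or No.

Converting the expression R to a DFA (subset construction, then merging equivalent states) gives the minimal DFA with states {r0, r1, r2}, start state r0, accepting states {r0, r1} and transitions r0: x→r1, y→r0; r1: x→r2, y→r2; r2: x→r2, y→r2.
Converting the expression S to a DFA (subset construction, then merging equivalent states) gives the minimal DFA with states {s0, s1, s2, s3, s4, s5}, start state s0, accepting states {s4, s5} and transitions s0: x→s1, y→s2; s1: x→s3, y→s2; s2: x→s2, y→s2; s3: x→s4, y→s5; s4: x→s5, y→s5; s5: x→s2, y→s2.
Exploring the product automaton R × S from the start pair (r0, s0), following both machines on each input symbol, reaches 8 state pairs: (r0, s0), (r1, s1), (r0, s2), (r2, s3), (r2, s2), (r1, s2), (r2, s4), (r2, s5).
R accepts in {r0, r1} and S accepts in {s4, s5}; no reachable pair has both components accepting, so no string drives both machines to acceptance simultaneously and L(R) ∩ L(S) = ∅.
So no string is accepted by both, and the intersection is empty.

Yes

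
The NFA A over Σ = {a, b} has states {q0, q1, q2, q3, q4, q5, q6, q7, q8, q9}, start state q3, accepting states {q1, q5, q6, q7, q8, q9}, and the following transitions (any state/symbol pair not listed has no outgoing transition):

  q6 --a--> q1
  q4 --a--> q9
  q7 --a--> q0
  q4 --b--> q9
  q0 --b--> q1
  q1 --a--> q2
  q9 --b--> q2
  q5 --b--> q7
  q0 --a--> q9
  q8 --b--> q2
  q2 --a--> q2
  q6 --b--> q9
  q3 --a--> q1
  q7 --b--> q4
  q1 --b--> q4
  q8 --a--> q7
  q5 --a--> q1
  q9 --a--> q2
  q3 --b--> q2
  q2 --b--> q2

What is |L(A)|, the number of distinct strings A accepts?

The useful subgraph on states {q1, q3, q4, q9} is acyclic, so L(A) is finite; the longest accepting path visits 4 useful states, giving maximum string length 3.
Counting accepting paths from q3 by length: 1 of length 1, 2 of length 3. Total 3.

3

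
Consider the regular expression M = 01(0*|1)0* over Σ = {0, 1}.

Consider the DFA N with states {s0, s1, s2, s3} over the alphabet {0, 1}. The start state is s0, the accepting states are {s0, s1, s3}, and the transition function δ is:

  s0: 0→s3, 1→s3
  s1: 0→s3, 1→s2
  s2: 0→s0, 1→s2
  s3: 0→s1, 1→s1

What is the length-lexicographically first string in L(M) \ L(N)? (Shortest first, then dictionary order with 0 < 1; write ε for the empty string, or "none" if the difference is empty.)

011

The string 011 is accepted by M but not by N.
No shorter string lies in the difference, and 011 is the lexicographically first length-3 string in L(M) \ L(N).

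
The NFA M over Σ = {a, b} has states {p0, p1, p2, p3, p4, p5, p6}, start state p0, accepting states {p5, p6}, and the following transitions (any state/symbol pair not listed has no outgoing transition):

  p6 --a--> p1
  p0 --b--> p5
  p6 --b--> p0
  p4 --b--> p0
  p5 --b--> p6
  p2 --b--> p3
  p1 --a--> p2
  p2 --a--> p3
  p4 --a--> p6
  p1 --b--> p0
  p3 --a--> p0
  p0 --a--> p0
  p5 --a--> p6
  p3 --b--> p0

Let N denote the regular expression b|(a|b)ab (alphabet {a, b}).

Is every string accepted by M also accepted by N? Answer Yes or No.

The string ab is in L(M) but not in L(N).
So L(M) ⊄ L(N).

No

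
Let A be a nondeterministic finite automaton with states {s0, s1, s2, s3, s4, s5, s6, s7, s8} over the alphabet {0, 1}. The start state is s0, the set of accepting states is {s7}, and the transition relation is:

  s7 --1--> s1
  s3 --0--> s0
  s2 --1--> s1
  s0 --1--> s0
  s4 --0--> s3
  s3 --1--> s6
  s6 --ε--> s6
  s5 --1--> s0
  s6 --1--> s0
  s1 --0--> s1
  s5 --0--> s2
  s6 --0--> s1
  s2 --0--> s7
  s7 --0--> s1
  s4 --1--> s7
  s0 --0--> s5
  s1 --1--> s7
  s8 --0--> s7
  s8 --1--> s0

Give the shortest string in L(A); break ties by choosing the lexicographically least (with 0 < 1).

000

A breadth-first search from s0 reaches an accepting state first via the path s0 → s5 → s2 → s7 on input 000.
No string of length < 3 is accepted (BFS exhausts all shorter strings without reaching an accepting state), and 000 is the lexicographically least accepting string of length 3.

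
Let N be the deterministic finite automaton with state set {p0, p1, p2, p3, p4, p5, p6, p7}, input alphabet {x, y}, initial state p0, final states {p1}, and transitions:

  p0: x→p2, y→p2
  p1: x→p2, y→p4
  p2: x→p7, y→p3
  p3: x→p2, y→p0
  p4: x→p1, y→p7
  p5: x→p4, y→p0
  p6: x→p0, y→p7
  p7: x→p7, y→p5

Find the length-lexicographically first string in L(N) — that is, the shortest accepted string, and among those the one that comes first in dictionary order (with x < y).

A breadth-first search from p0 reaches an accepting state first via the path p0 → p2 → p7 → p5 → p4 → p1 on input xxyxx.
No string of length < 5 is accepted (BFS exhausts all shorter strings without reaching an accepting state), and xxyxx is the lexicographically least accepting string of length 5.

xxyxx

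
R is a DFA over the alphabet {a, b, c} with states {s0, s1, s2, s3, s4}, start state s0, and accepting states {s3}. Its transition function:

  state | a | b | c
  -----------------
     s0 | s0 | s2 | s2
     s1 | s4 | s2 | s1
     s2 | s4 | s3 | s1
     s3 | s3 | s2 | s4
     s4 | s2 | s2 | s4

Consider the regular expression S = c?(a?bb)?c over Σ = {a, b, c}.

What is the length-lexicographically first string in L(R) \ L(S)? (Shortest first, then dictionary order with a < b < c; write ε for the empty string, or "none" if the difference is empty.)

bb

The string bb is accepted by R but not by S.
No shorter string lies in the difference, and bb is the lexicographically first length-2 string in L(R) \ L(S).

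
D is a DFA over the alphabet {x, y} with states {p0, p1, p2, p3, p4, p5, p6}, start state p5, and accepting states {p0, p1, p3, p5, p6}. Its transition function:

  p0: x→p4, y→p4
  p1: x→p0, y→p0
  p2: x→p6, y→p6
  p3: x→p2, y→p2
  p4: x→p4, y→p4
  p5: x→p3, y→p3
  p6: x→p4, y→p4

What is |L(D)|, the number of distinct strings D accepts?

The useful subgraph on states {p2, p3, p5, p6} is acyclic, so L(D) is finite; the longest accepting path visits 4 useful states, giving maximum string length 3.
Counting accepting paths from p5 by length: 1 of length 0, 2 of length 1, 8 of length 3. Total 11.

11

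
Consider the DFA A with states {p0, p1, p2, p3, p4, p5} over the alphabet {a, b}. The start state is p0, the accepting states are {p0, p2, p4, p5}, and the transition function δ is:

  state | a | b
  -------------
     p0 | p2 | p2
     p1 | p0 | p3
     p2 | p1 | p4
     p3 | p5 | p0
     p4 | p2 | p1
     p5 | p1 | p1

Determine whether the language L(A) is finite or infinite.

infinite

State p0 is reachable from the start and can reach an accepting state, and it lies on the cycle p0 → p2 → p1 → p0.
Traversing that cycle any number of times yields accepted strings of unbounded length, so the language is infinite.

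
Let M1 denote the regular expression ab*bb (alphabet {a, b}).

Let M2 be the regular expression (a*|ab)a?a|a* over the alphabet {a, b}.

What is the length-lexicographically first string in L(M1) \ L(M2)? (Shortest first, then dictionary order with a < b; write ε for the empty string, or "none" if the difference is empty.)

The string abb is accepted by M1 but not by M2.
No shorter string lies in the difference, and abb is the lexicographically first length-3 string in L(M1) \ L(M2).

abb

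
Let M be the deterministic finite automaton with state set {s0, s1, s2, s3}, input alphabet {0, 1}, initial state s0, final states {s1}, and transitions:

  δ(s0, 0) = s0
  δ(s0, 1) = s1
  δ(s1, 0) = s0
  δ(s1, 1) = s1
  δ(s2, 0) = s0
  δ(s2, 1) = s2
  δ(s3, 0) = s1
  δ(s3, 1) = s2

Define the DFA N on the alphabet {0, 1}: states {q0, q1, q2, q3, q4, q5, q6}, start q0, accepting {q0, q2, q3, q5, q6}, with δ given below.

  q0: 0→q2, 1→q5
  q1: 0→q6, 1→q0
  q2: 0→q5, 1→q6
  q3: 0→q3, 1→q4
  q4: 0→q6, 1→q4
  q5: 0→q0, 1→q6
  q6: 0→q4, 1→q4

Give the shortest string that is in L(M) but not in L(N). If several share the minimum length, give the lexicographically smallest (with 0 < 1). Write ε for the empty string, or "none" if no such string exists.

The string 011 is accepted by M but not by N.
No shorter string lies in the difference, and 011 is the lexicographically first length-3 string in L(M) \ L(N).

011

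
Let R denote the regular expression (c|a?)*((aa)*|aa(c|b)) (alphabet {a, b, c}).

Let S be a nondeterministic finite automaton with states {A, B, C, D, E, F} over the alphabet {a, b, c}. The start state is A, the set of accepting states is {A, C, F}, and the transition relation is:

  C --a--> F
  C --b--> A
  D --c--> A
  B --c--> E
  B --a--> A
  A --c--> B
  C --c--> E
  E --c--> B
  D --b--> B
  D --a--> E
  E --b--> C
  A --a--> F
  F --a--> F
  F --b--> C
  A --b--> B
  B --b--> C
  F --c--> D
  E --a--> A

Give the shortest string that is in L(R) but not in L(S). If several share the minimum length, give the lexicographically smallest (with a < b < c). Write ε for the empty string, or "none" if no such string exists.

c

The string c is accepted by R but not by S.
No shorter string lies in the difference, and c is the lexicographically first length-1 string in L(R) \ L(S).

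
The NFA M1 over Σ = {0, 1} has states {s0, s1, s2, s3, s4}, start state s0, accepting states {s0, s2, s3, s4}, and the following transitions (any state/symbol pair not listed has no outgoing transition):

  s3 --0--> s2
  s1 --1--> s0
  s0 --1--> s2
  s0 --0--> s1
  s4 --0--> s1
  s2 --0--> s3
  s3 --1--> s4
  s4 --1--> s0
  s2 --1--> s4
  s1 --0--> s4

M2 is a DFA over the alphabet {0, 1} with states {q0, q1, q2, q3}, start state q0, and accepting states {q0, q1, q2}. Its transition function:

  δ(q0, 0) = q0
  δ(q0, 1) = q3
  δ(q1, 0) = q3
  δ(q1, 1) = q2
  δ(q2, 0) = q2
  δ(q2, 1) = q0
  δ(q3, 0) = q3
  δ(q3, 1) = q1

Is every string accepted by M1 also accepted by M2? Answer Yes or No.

The string 1 is in L(M1) but not in L(M2).
So L(M1) ⊄ L(M2).

No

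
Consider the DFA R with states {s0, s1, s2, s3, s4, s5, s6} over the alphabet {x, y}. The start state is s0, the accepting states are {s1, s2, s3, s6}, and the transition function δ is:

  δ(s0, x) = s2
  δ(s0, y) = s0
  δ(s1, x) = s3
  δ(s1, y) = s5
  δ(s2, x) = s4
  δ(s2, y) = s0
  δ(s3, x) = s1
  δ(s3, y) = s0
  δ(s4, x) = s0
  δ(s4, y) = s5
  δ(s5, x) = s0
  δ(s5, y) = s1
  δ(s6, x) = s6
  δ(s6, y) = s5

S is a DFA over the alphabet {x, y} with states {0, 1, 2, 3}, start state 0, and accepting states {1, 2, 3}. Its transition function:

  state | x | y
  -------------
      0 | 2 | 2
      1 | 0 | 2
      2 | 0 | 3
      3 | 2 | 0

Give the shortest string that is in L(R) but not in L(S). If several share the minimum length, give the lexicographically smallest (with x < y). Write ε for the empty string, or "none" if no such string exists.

The string yx is accepted by R but not by S.
No shorter string lies in the difference, and yx is the lexicographically first length-2 string in L(R) \ L(S).

yx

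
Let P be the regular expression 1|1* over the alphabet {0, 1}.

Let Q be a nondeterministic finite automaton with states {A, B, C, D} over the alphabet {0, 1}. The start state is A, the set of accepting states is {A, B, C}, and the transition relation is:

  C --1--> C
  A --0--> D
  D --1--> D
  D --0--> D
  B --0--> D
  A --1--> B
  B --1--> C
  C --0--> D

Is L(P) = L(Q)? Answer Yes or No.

Converting the expression P to a DFA (subset construction, then merging equivalent states) gives the minimal DFA with states {p0, p1}, start state p0, accepting states {p0} and transitions p0: 0→p1, 1→p0; p1: 0→p1, 1→p1.
Exploring the product automaton P × Q from the start pair (p0, A), following both machines on each input symbol, reaches 4 state pairs: (p0, A), (p1, D), (p0, B), (p0, C).
P accepts in {p0} and Q accepts in {A, B, C}. In every reachable pair the two components are either both accepting — (p0, A), (p0, B), (p0, C) — or both non-accepting, so no string is accepted by exactly one of the machines: L(P) \ L(Q) and L(Q) \ L(P) are both empty.
Hence every string is accepted by P iff it is accepted by Q, and the two languages coincide.

Yes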